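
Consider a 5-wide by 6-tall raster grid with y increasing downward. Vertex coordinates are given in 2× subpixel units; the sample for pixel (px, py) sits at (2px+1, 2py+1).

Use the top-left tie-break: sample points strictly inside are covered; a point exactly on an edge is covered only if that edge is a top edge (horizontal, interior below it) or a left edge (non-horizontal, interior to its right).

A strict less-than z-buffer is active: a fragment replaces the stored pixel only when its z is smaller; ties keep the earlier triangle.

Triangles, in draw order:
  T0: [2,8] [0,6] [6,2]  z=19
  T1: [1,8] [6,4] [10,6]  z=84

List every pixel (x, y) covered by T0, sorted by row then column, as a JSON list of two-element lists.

T0:
  2·area = 20
  edge (2, 8)→(0, 6): d=(-2,-2) top-left  bias=+0
  edge (0, 6)→(6, 2): d=(6,-4) top-left  bias=+0
  edge (6, 2)→(2, 8): d=(-4,6) right/bottom  bias=-1
    (2,1)@(5, 3): e=[16,2,2] → █
    (3,1)@(7, 3): e=[20,10,-10] → ·
    (1,2)@(3, 5): e=[8,6,6] → █
    (2,2)@(5, 5): e=[12,14,-6] → ·
    (0,3)@(1, 7): e=[0,10,10] → █  [on edge]
    (1,3)@(3, 7): e=[4,18,-2] → ·
    (0,4)@(1, 9): e=[-4,22,2] → ·
    (1,4)@(3, 9): e=[0,30,-10] → ·  [on edge]
    (2,5)@(5, 11): e=[0,50,-30] → ·  [on edge]
  covered (3 px):
    · · · · ·
    · · █ · ·
    · █ · · ·
    █ · · · ·
    · · · · ·
    · · · · ·
T1:
  2·area = 26
  edge (1, 8)→(6, 4): d=(5,-4) top-left  bias=+0
  edge (6, 4)→(10, 6): d=(4,2) right/bottom  bias=-1
  edge (10, 6)→(1, 8): d=(-9,2) right/bottom  bias=-1
    (2,2)@(5, 5): e=[1,6,19] → █
    (3,2)@(7, 5): e=[9,2,15] → █
    (4,2)@(9, 5): e=[17,-2,11] → ·
    (1,3)@(3, 7): e=[3,18,5] → █
    (3,3)@(7, 7): e=[19,10,-3] → ·
    (1,4)@(3, 9): e=[13,26,-13] → ·
    (2,4)@(5, 9): e=[21,22,-17] → ·
  covered (4 px):
    · · · · ·
    · · · · ·
    · · █ █ ·
    · █ █ · ·
    · · · · ·
    · · · · ·

Result: [[2,1],[1,2],[0,3]]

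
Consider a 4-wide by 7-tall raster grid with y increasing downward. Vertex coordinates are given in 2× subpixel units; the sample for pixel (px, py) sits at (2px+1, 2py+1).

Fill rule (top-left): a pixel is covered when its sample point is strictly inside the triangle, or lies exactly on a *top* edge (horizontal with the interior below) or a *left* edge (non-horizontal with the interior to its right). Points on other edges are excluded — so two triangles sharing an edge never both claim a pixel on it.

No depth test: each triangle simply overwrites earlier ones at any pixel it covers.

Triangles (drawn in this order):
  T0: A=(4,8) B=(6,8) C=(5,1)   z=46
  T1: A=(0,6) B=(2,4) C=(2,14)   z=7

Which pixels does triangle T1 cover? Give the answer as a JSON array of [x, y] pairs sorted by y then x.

T0:
  2·area = 14  (B↔C swapped to make it positive)
  edge (4, 8)→(5, 1): d=(1,-7) top-left  bias=+0
  edge (5, 1)→(6, 8): d=(1,7) right/bottom  bias=-1
  edge (6, 8)→(4, 8): d=(-2,0) right/bottom  bias=-1
    (2,0)@(5, 1): e=[0,0,14] → .  [on edge]
    (2,1)@(5, 3): e=[2,2,10] → X
    (3,1)@(7, 3): e=[16,-12,10] → .
    (2,2)@(5, 5): e=[4,4,6] → X
    (3,2)@(7, 5): e=[18,-10,6] → .
    (2,3)@(5, 7): e=[6,6,2] → X
    (3,3)@(7, 7): e=[20,-8,2] → .
    (2,4)@(5, 9): e=[8,8,-2] → .
  covered (3 px):
    . . . .
    . . X .
    . . X .
    . . X .
    . . . .
    . . . .
    . . . .
T1:
  2·area = 20
  edge (0, 6)→(2, 4): d=(2,-2) top-left  bias=+0
  edge (2, 4)→(2, 14): d=(0,10) right/bottom  bias=-1
  edge (2, 14)→(0, 6): d=(-2,-8) top-left  bias=+0
    (2,0)@(5, 1): e=[0,-30,50] → .  [on edge]
    (1,1)@(3, 3): e=[0,-10,30] → .  [on edge]
    (0,2)@(1, 5): e=[0,10,10] → X  [on edge]
    (1,2)@(3, 5): e=[4,-10,26] → .
    (0,3)@(1, 7): e=[4,10,6] → X
    (1,3)@(3, 7): e=[8,-10,22] → .
    (0,4)@(1, 9): e=[8,10,2] → X
    (1,4)@(3, 9): e=[12,-10,18] → .
    (0,5)@(1, 11): e=[12,10,-2] → .
  covered (3 px):
    . . . .
    . . . .
    X . . .
    X . . .
    X . . .
    . . . .
    . . . .

Result: [[0,2],[0,3],[0,4]]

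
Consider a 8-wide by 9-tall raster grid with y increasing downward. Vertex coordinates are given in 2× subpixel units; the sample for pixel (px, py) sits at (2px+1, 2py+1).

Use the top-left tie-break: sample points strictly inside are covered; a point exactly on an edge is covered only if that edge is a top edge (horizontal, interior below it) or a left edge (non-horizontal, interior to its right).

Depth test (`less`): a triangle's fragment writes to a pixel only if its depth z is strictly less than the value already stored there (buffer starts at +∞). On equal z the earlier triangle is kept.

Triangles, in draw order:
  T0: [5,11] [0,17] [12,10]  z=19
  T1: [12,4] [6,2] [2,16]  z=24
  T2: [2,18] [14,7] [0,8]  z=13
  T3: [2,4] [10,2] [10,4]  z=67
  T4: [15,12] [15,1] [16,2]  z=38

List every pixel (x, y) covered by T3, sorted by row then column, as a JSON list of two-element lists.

T0:
  2·area = 37  (B↔C swapped to make it positive)
  edge (5, 11)→(12, 10): d=(7,-1) top-left  bias=+0
  edge (12, 10)→(0, 17): d=(-12,7) right/bottom  bias=-1
  edge (0, 17)→(5, 11): d=(5,-6) top-left  bias=+0
    (2,5)@(5, 11): e=[0,37,0] → #  [on edge]
    (3,5)@(7, 11): e=[2,23,12] → #
    (4,5)@(9, 11): e=[4,9,24] → #
    (5,5)@(11, 11): e=[6,-5,36] → ·
    (2,6)@(5, 13): e=[14,13,10] → #
    (3,6)@(7, 13): e=[16,-1,22] → ·
    (4,6)@(9, 13): e=[18,-15,34] → ·
    (1,7)@(3, 15): e=[26,3,8] → #
    (2,7)@(5, 15): e=[28,-11,20] → ·
    (1,8)@(3, 17): e=[40,-21,18] → ·
  covered (5 px):
    · · · · · · · ·
    · · · · · · · ·
    · · · · · · · ·
    · · · · · · · ·
    · · · · · · · ·
    · · # # # · · ·
    · · # · · · · ·
    · # · · · · · ·
    · · · · · · · ·
T1:
  2·area = 92  (B↔C swapped to make it positive)
  edge (12, 4)→(2, 16): d=(-10,12) right/bottom  bias=-1
  edge (2, 16)→(6, 2): d=(4,-14) top-left  bias=+0
  edge (6, 2)→(12, 4): d=(6,2) right/bottom  bias=-1
    (1,0)@(3, 1): e=[138,-46,0] → ·  [on edge]
    (3,1)@(7, 3): e=[70,18,4] → #
    (4,1)@(9, 3): e=[46,46,0] → ·  [on edge]
    (3,2)@(7, 5): e=[50,26,16] → #
    (4,2)@(9, 5): e=[26,54,12] → #
    (5,2)@(11, 5): e=[2,82,8] → #
    (6,2)@(13, 5): e=[-22,110,4] → ·
    (7,2)@(15, 5): e=[-46,138,0] → ·  [on edge]
    (2,3)@(5, 7): e=[54,6,32] → #
    (5,3)@(11, 7): e=[-18,90,20] → ·
    (2,4)@(5, 9): e=[34,14,44] → #
    (4,4)@(9, 9): e=[-14,70,36] → ·
  covered (11 px):
    · · · · · · · ·
    · · · # · · · ·
    · · · # # # · ·
    · · # # # · · ·
    · · # # · · · ·
    · · # · · · · ·
    · # · · · · · ·
    · · · · · · · ·
    · · · · · · · ·
T2:
  2·area = 142  (B↔C swapped to make it positive)
  edge (2, 18)→(0, 8): d=(-2,-10) top-left  bias=+0
  edge (0, 8)→(14, 7): d=(14,-1) top-left  bias=+0
  edge (14, 7)→(2, 18): d=(-12,11) right/bottom  bias=-1
    (0,4)@(1, 9): e=[8,15,119] → #
    (1,4)@(3, 9): e=[28,17,97] → #
    (2,4)@(5, 9): e=[48,19,75] → #
    (3,4)@(7, 9): e=[68,21,53] → #
    (4,4)@(9, 9): e=[88,23,31] → #
    (5,4)@(11, 9): e=[108,25,9] → #
    (6,4)@(13, 9): e=[128,27,-13] → ·
    (0,5)@(1, 11): e=[4,43,95] → #
    (5,5)@(11, 11): e=[104,53,-15] → ·
    (0,6)@(1, 13): e=[0,71,71] → #  [on edge]
    (4,6)@(9, 13): e=[80,79,-17] → ·
    (0,7)@(1, 15): e=[-4,99,47] → ·
  covered (18 px):
    · · · · · · · ·
    · · · · · · · ·
    · · · · · · · ·
    · · · · · · · ·
    # # # # # # · ·
    # # # # # · · ·
    # # # # · · · ·
    · # # · · · · ·
    · # · · · · · ·
T3:
  2·area = 16
  edge (2, 4)→(10, 2): d=(8,-2) top-left  bias=+0
  edge (10, 2)→(10, 4): d=(0,2) right/bottom  bias=-1
  edge (10, 4)→(2, 4): d=(-8,0) right/bottom  bias=-1
    (3,1)@(7, 3): e=[2,6,8] → #
    (4,1)@(9, 3): e=[6,2,8] → #
    (5,1)@(11, 3): e=[10,-2,8] → ·
    (3,2)@(7, 5): e=[18,6,-8] → ·
    (4,2)@(9, 5): e=[22,2,-8] → ·
  covered (2 px):
    · · · · · · · ·
    · · · # # · · ·
    · · · · · · · ·
    · · · · · · · ·
    · · · · · · · ·
    · · · · · · · ·
    · · · · · · · ·
    · · · · · · · ·
    · · · · · · · ·
T4:
  2·area = 11
  edge (15, 12)→(15, 1): d=(0,-11) top-left  bias=+0
  edge (15, 1)→(16, 2): d=(1,1) right/bottom  bias=-1
  edge (16, 2)→(15, 12): d=(-1,10) right/bottom  bias=-1
    (7,0)@(15, 1): e=[0,0,11] → ·  [on edge]
    (7,1)@(15, 3): e=[0,2,9] → #  [on edge]
    (7,2)@(15, 5): e=[0,4,7] → #  [on edge]
    (7,3)@(15, 7): e=[0,6,5] → #  [on edge]
    (7,4)@(15, 9): e=[0,8,3] → #  [on edge]
    (7,5)@(15, 11): e=[0,10,1] → #  [on edge]
    (7,6)@(15, 13): e=[0,12,-1] → ·  [on edge]
    (7,7)@(15, 15): e=[0,14,-3] → ·  [on edge]
    (7,8)@(15, 17): e=[0,16,-5] → ·  [on edge]
  covered (5 px):
    · · · · · · · ·
    · · · · · · · #
    · · · · · · · #
    · · · · · · · #
    · · · · · · · #
    · · · · · · · #
    · · · · · · · ·
    · · · · · · · ·
    · · · · · · · ·

Result: [[3,1],[4,1]]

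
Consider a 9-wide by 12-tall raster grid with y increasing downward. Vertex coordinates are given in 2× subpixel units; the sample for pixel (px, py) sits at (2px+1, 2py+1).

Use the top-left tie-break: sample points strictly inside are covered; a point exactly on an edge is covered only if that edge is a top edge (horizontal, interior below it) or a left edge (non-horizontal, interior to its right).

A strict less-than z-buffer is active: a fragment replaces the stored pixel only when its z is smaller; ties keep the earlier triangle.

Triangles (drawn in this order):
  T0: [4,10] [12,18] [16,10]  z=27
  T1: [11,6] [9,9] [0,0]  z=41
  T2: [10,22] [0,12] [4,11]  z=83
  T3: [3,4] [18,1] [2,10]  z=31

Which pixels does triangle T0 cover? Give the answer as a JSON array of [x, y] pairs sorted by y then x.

T0:
  2·area = 96  (B↔C swapped to make it positive)
  edge (4, 10)→(16, 10): d=(12,0) top-left  bias=+0
  edge (16, 10)→(12, 18): d=(-4,8) right/bottom  bias=-1
  edge (12, 18)→(4, 10): d=(-8,-8) top-left  bias=+0
    (0,3)@(1, 7): e=[-36,132,0] → .  [on edge]
    (1,4)@(3, 9): e=[-12,108,0] → .  [on edge]
    (2,5)@(5, 11): e=[12,84,0] → X  [on edge]
    (3,5)@(7, 11): e=[12,68,16] → X
    (4,5)@(9, 11): e=[12,52,32] → X
    (5,5)@(11, 11): e=[12,36,48] → X
    (6,5)@(13, 11): e=[12,20,64] → X
    (7,5)@(15, 11): e=[12,4,80] → X
    (8,5)@(17, 11): e=[12,-12,96] → .
    (2,6)@(5, 13): e=[36,76,-16] → .
    (3,6)@(7, 13): e=[36,60,0] → X  [on edge]
    (7,6)@(15, 13): e=[36,-4,64] → .
    (4,7)@(9, 15): e=[60,36,0] → X  [on edge]
    (5,8)@(11, 17): e=[84,12,0] → X  [on edge]
    (6,9)@(13, 19): e=[108,-12,0] → .  [on edge]
    (7,10)@(15, 21): e=[132,-36,0] → .  [on edge]
    (8,11)@(17, 23): e=[156,-60,0] → .  [on edge]
  covered (14 px):
    . . . . . . . . .
    . . . . . . . . .
    . . . . . . . . .
    . . . . . . . . .
    . . . . . . . . .
    . . X X X X X X .
    . . . X X X X . .
    . . . . X X X . .
    . . . . . X . . .
    . . . . . . . . .
    . . . . . . . . .
    . . . . . . . . .
T1:
  2·area = 45
  edge (11, 6)→(9, 9): d=(-2,3) right/bottom  bias=-1
  edge (9, 9)→(0, 0): d=(-9,-9) top-left  bias=+0
  edge (0, 0)→(11, 6): d=(11,6) right/bottom  bias=-1
    (0,0)@(1, 1): e=[40,0,5] → X  [on edge]
    (1,0)@(3, 1): e=[34,18,-7] → .
    (0,1)@(1, 3): e=[36,-18,27] → .
    (1,1)@(3, 3): e=[30,0,15] → X  [on edge]
    (2,1)@(5, 3): e=[24,18,3] → X
    (3,1)@(7, 3): e=[18,36,-9] → .
    (6,1)@(13, 3): e=[0,90,-45] → .  [on edge]
    (1,2)@(3, 5): e=[26,-18,37] → .
    (2,2)@(5, 5): e=[20,0,25] → X  [on edge]
    (3,2)@(7, 5): e=[14,18,13] → X
    (4,2)@(9, 5): e=[8,36,1] → X
    (5,2)@(11, 5): e=[2,54,-11] → .
    (3,3)@(7, 7): e=[10,0,35] → X  [on edge]
    (4,4)@(9, 9): e=[0,0,45] → .  [on edge]
    (5,5)@(11, 11): e=[-10,0,55] → .  [on edge]
    (6,6)@(13, 13): e=[-20,0,65] → .  [on edge]
    (2,7)@(5, 15): e=[0,-90,135] → .  [on edge]
    (7,7)@(15, 15): e=[-30,0,75] → .  [on edge]
    (8,8)@(17, 17): e=[-40,0,85] → .  [on edge]
    (0,10)@(1, 21): e=[0,-180,225] → .  [on edge]
  covered (8 px):
    X . . . . . . . .
    . X X . . . . . .
    . . X X X . . . .
    . . . X X . . . .
    . . . . . . . . .
    . . . . . . . . .
    . . . . . . . . .
    . . . . . . . . .
    . . . . . . . . .
    . . . . . . . . .
    . . . . . . . . .
    . . . . . . . . .
T2:
  2·area = 50
  edge (10, 22)→(0, 12): d=(-10,-10) top-left  bias=+0
  edge (0, 12)→(4, 11): d=(4,-1) top-left  bias=+0
  edge (4, 11)→(10, 22): d=(6,11) right/bottom  bias=-1
    (0,6)@(1, 13): e=[0,5,45] → X  [on edge]
    (1,6)@(3, 13): e=[20,7,23] → X
    (2,6)@(5, 13): e=[40,9,1] → X
    (3,6)@(7, 13): e=[60,11,-21] → .
    (0,7)@(1, 15): e=[-20,13,57] → .
    (1,7)@(3, 15): e=[0,15,35] → X  [on edge]
    (3,7)@(7, 15): e=[40,19,-9] → .
    (1,8)@(3, 17): e=[-20,23,47] → .
    (2,8)@(5, 17): e=[0,25,25] → X  [on edge]
    (3,8)@(7, 17): e=[20,27,3] → X
    (4,8)@(9, 17): e=[40,29,-19] → .
    (2,9)@(5, 19): e=[-20,33,37] → .
    (3,9)@(7, 19): e=[0,35,15] → X  [on edge]
    (4,10)@(9, 21): e=[0,45,5] → X  [on edge]
    (5,11)@(11, 23): e=[0,55,-5] → .  [on edge]
  covered (9 px):
    . . . . . . . . .
    . . . . . . . . .
    . . . . . . . . .
    . . . . . . . . .
    . . . . . . . . .
    . . . . . . . . .
    X X X . . . . . .
    . X X . . . . . .
    . . X X . . . . .
    . . . X . . . . .
    . . . . X . . . .
    . . . . . . . . .
T3:
  2·area = 87
  edge (3, 4)→(18, 1): d=(15,-3) top-left  bias=+0
  edge (18, 1)→(2, 10): d=(-16,9) right/bottom  bias=-1
  edge (2, 10)→(3, 4): d=(1,-6) top-left  bias=+0
    (4,1)@(9, 3): e=[3,49,35] → X
    (5,1)@(11, 3): e=[9,31,47] → X
    (6,1)@(13, 3): e=[15,13,59] → X
    (7,1)@(15, 3): e=[21,-5,71] → .
    (1,2)@(3, 5): e=[15,71,1] → X
    (2,2)@(5, 5): e=[21,53,13] → X
    (3,2)@(7, 5): e=[27,35,25] → X
    (5,2)@(11, 5): e=[39,-1,49] → .
    (6,2)@(13, 5): e=[45,-19,61] → .
    (1,3)@(3, 7): e=[45,39,3] → X
    (4,3)@(9, 7): e=[63,-15,39] → .
    (1,4)@(3, 9): e=[75,7,5] → X
  covered (11 px):
    . . . . . . . . .
    . . . . X X X . .
    . X X X X . . . .
    . X X X . . . . .
    . X . . . . . . .
    . . . . . . . . .
    . . . . . . . . .
    . . . . . . . . .
    . . . . . . . . .
    . . . . . . . . .
    . . . . . . . . .
    . . . . . . . . .

Answer: [[2,5],[3,5],[4,5],[5,5],[6,5],[7,5],[3,6],[4,6],[5,6],[6,6],[4,7],[5,7],[6,7],[5,8]]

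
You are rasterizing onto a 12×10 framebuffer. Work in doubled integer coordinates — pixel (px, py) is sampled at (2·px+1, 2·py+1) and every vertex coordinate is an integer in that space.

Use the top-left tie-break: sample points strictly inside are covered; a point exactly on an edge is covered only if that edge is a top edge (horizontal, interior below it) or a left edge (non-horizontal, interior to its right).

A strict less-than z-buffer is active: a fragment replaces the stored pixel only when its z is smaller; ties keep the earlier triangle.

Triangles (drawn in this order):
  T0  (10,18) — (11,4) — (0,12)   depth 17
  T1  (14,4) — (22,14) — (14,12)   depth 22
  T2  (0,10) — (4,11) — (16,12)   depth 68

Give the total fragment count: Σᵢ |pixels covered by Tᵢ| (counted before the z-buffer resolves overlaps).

T0:
  2·area = 146  (B↔C swapped to make it positive)
  edge (10, 18)→(0, 12): d=(-10,-6) top-left  bias=+0
  edge (0, 12)→(11, 4): d=(11,-8) top-left  bias=+0
  edge (11, 4)→(10, 18): d=(-1,14) right/bottom  bias=-1
    (3,3)@(7, 7): e=[92,1,53] → X
    (4,3)@(9, 7): e=[104,17,25] → X
    (5,3)@(11, 7): e=[116,33,-3] → .
    (2,4)@(5, 9): e=[60,7,79] → X
    (5,4)@(11, 9): e=[96,55,-5] → .
    (1,5)@(3, 11): e=[28,13,105] → X
    (5,5)@(11, 11): e=[76,77,-7] → .
    (1,6)@(3, 13): e=[8,35,103] → X
    (5,6)@(11, 13): e=[56,99,-9] → .
    (1,7)@(3, 15): e=[-12,57,101] → .
    (2,7)@(5, 15): e=[0,73,73] → X  [on edge]
    (5,7)@(11, 15): e=[36,121,-11] → .
  covered (17 px):
    . . . . . . . . . . . .
    . . . . . . . . . . . .
    . . . . . . . . . . . .
    . . . X X . . . . . . .
    . . X X X . . . . . . .
    . X X X X . . . . . . .
    . X X X X . . . . . . .
    . . X X X . . . . . . .
    . . . . X . . . . . . .
    . . . . . . . . . . . .
T1:
  2·area = 64
  edge (14, 4)→(22, 14): d=(8,10) right/bottom  bias=-1
  edge (22, 14)→(14, 12): d=(-8,-2) top-left  bias=+0
  edge (14, 12)→(14, 4): d=(0,-8) top-left  bias=+0
    (7,3)@(15, 7): e=[14,42,8] → X
    (8,3)@(17, 7): e=[-6,46,24] → .
    (7,4)@(15, 9): e=[30,26,8] → X
    (8,4)@(17, 9): e=[10,30,24] → X
    (9,4)@(19, 9): e=[-10,34,40] → .
    (7,5)@(15, 11): e=[46,10,8] → X
    (9,5)@(19, 11): e=[6,18,40] → X
    (10,5)@(21, 11): e=[-14,22,56] → .
    (7,6)@(15, 13): e=[62,-6,8] → .
    (8,6)@(17, 13): e=[42,-2,24] → .
    (9,6)@(19, 13): e=[22,2,40] → X
    (10,6)@(21, 13): e=[2,6,56] → X
  covered (8 px):
    . . . . . . . . . . . .
    . . . . . . . . . . . .
    . . . . . . . . . . . .
    . . . . . . . X . . . .
    . . . . . . . X X . . .
    . . . . . . . X X X . .
    . . . . . . . . . X X .
    . . . . . . . . . . . .
    . . . . . . . . . . . .
    . . . . . . . . . . . .
T2:
  2·area = 8  (B↔C swapped to make it positive)
  edge (0, 10)→(16, 12): d=(16,2) right/bottom  bias=-1
  edge (16, 12)→(4, 11): d=(-12,-1) top-left  bias=+0
  edge (4, 11)→(0, 10): d=(-4,-1) top-left  bias=+0
    (2,5)@(5, 11): e=[6,1,1] → X
    (3,5)@(7, 11): e=[2,3,3] → X
    (4,5)@(9, 11): e=[-2,5,5] → .
    (2,6)@(5, 13): e=[38,-23,-7] → .
    (3,6)@(7, 13): e=[34,-21,-5] → .
  covered (2 px):
    . . . . . . . . . . . .
    . . . . . . . . . . . .
    . . . . . . . . . . . .
    . . . . . . . . . . . .
    . . . . . . . . . . . .
    . . X X . . . . . . . .
    . . . . . . . . . . . .
    . . . . . . . . . . . .
    . . . . . . . . . . . .
    . . . . . . . . . . . .

Answer: 27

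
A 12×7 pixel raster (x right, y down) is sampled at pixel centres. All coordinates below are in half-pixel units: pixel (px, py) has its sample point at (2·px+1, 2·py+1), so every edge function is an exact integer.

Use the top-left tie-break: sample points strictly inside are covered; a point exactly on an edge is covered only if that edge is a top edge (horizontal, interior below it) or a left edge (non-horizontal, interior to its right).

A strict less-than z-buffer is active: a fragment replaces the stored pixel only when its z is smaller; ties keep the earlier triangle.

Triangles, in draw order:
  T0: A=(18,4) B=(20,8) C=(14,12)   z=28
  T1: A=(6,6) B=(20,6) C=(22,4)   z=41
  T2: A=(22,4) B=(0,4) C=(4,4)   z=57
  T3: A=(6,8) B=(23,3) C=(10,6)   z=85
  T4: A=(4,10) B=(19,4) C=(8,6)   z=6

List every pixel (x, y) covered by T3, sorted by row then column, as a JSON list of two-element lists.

T0:
  2·area = 32
  edge (18, 4)→(20, 8): d=(2,4) right/bottom  bias=-1
  edge (20, 8)→(14, 12): d=(-6,4) right/bottom  bias=-1
  edge (14, 12)→(18, 4): d=(4,-8) top-left  bias=+0
    (8,3)@(17, 7): e=[10,18,4] → X
    (9,3)@(19, 7): e=[2,10,20] → X
    (10,3)@(21, 7): e=[-6,2,36] → .
    (8,4)@(17, 9): e=[14,6,12] → X
    (9,4)@(19, 9): e=[6,-2,28] → .
    (7,5)@(15, 11): e=[26,2,4] → X
    (8,5)@(17, 11): e=[18,-6,20] → .
    (7,6)@(15, 13): e=[30,-10,12] → .
  covered (4 px):
    . . . . . . . . . . . .
    . . . . . . . . . . . .
    . . . . . . . . . . . .
    . . . . . . . . X X . .
    . . . . . . . . X . . .
    . . . . . . . X . . . .
    . . . . . . . . . . . .
T1:
  2·area = 28  (B↔C swapped to make it positive)
  edge (6, 6)→(22, 4): d=(16,-2) top-left  bias=+0
  edge (22, 4)→(20, 6): d=(-2,2) right/bottom  bias=-1
  edge (20, 6)→(6, 6): d=(-14,0) right/bottom  bias=-1
    (11,1)@(23, 3): e=[-14,0,42] → .  [on edge]
    (7,2)@(15, 5): e=[2,12,14] → X
    (8,2)@(17, 5): e=[6,8,14] → X
    (9,2)@(19, 5): e=[10,4,14] → X
    (10,2)@(21, 5): e=[14,0,14] → .  [on edge]
    (7,3)@(15, 7): e=[34,8,-14] → .
    (8,3)@(17, 7): e=[38,4,-14] → .
    (9,3)@(19, 7): e=[42,0,-14] → .  [on edge]
    (8,4)@(17, 9): e=[70,0,-42] → .  [on edge]
    (7,5)@(15, 11): e=[98,0,-70] → .  [on edge]
    (6,6)@(13, 13): e=[126,0,-98] → .  [on edge]
  covered (3 px):
    . . . . . . . . . . . .
    . . . . . . . . . . . .
    . . . . . . . X X X . .
    . . . . . . . . . . . .
    . . . . . . . . . . . .
    . . . . . . . . . . . .
    . . . . . . . . . . . .
T2:
  degenerate (2·area = 0) — covers nothing
T3:
  2·area = 14  (B↔C swapped to make it positive)
  edge (6, 8)→(10, 6): d=(4,-2) top-left  bias=+0
  edge (10, 6)→(23, 3): d=(13,-3) top-left  bias=+0
  edge (23, 3)→(6, 8): d=(-17,5) right/bottom  bias=-1
    (11,1)@(23, 3): e=[14,0,0] → .  [on edge]
    (7,2)@(15, 5): e=[6,2,6] → X
    (8,2)@(17, 5): e=[10,8,-4] → .
    (4,3)@(9, 7): e=[2,10,2] → X
    (5,3)@(11, 7): e=[6,16,-8] → .
    (7,3)@(15, 7): e=[14,28,-28] → .
    (4,4)@(9, 9): e=[10,36,-32] → .
  covered (2 px):
    . . . . . . . . . . . .
    . . . . . . . . . . . .
    . . . . . . . X . . . .
    . . . . X . . . . . . .
    . . . . . . . . . . . .
    . . . . . . . . . . . .
    . . . . . . . . . . . .
T4:
  2·area = 36  (B↔C swapped to make it positive)
  edge (4, 10)→(8, 6): d=(4,-4) top-left  bias=+0
  edge (8, 6)→(19, 4): d=(11,-2) top-left  bias=+0
  edge (19, 4)→(4, 10): d=(-15,6) right/bottom  bias=-1
    (6,0)@(13, 1): e=[0,-45,81] → .  [on edge]
    (5,1)@(11, 3): e=[0,-27,63] → .  [on edge]
    (4,2)@(9, 5): e=[0,-9,45] → .  [on edge]
    (7,2)@(15, 5): e=[24,3,9] → X
    (8,2)@(17, 5): e=[32,7,-3] → .
    (3,3)@(7, 7): e=[0,9,27] → X  [on edge]
    (4,3)@(9, 7): e=[8,13,15] → X
    (5,3)@(11, 7): e=[16,17,3] → X
    (6,3)@(13, 7): e=[24,21,-9] → .
    (7,3)@(15, 7): e=[32,25,-21] → .
    (2,4)@(5, 9): e=[0,27,9] → X  [on edge]
    (3,4)@(7, 9): e=[8,31,-3] → .
    (1,5)@(3, 11): e=[0,45,-9] → .  [on edge]
    (0,6)@(1, 13): e=[0,63,-27] → .  [on edge]
  covered (5 px):
    . . . . . . . . . . . .
    . . . . . . . . . . . .
    . . . . . . . X . . . .
    . . . X X X . . . . . .
    . . X . . . . . . . . .
    . . . . . . . . . . . .
    . . . . . . . . . . . .

Final: [[7,2],[4,3]]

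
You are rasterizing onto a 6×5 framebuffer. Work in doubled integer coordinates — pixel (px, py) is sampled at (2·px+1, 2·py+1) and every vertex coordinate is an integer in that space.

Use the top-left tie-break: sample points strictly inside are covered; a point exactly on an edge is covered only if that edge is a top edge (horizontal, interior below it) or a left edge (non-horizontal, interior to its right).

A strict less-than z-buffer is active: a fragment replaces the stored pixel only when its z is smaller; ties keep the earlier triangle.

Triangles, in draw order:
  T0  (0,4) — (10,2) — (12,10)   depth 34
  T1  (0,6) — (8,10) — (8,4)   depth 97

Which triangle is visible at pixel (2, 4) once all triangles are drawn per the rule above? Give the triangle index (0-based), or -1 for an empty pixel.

T0:
  2·area = 84
  edge (0, 4)→(10, 2): d=(10,-2) top-left  bias=+0
  edge (10, 2)→(12, 10): d=(2,8) right/bottom  bias=-1
  edge (12, 10)→(0, 4): d=(-12,-6) top-left  bias=+0
    (2,1)@(5, 3): e=[0,42,42] → X  [on edge]
    (3,1)@(7, 3): e=[4,26,54] → X
    (4,1)@(9, 3): e=[8,10,66] → X
    (5,1)@(11, 3): e=[12,-6,78] → .
    (1,2)@(3, 5): e=[16,62,6] → X
    (5,2)@(11, 5): e=[32,-2,54] → .
    (1,3)@(3, 7): e=[36,66,-18] → .
    (2,3)@(5, 7): e=[40,50,-6] → .
    (3,3)@(7, 7): e=[44,34,6] → X
    (5,3)@(11, 7): e=[52,2,30] → X
    (3,4)@(7, 9): e=[64,38,-18] → .
    (4,4)@(9, 9): e=[68,22,-6] → .
  covered (11 px):
    . . . . . .
    . . X X X .
    . X X X X .
    . . . X X X
    . . . . . X
T1:
  2·area = 48  (B↔C swapped to make it positive)
  edge (0, 6)→(8, 4): d=(8,-2) top-left  bias=+0
  edge (8, 4)→(8, 10): d=(0,6) right/bottom  bias=-1
  edge (8, 10)→(0, 6): d=(-8,-4) top-left  bias=+0
    (2,2)@(5, 5): e=[2,18,28] → X
    (3,2)@(7, 5): e=[6,6,36] → X
    (4,2)@(9, 5): e=[10,-6,44] → .
    (1,3)@(3, 7): e=[14,30,4] → X
    (4,3)@(9, 7): e=[26,-6,28] → .
    (1,4)@(3, 9): e=[30,30,-12] → .
    (2,4)@(5, 9): e=[34,18,-4] → .
    (3,4)@(7, 9): e=[38,6,4] → X
    (4,4)@(9, 9): e=[42,-6,12] → .
  covered (6 px):
    . . . . . .
    . . . . . .
    . . X X . .
    . X X X . .
    . . . X . .

Z-buffer (winner per pixel, '.' = empty):
  . . . . . .
  . . 0 0 0 .
  . 0 0 0 0 .
  . 1 1 0 0 0
  . . . 1 . 0

Final: -1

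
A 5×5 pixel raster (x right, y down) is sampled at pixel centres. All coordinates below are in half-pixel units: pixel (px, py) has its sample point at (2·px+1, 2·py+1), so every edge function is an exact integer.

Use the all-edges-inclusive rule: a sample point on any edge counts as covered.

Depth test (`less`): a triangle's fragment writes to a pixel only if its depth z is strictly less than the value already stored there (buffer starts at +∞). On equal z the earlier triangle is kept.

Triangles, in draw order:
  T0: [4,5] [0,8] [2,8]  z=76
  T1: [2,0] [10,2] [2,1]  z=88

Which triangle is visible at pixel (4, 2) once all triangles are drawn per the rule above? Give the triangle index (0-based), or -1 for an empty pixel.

T0:
  2·area = 6  (B↔C swapped to make it positive)
  edge (4, 5)→(2, 8): d=(-2,3) inclusive
  edge (2, 8)→(0, 8): d=(-2,0) inclusive
  edge (0, 8)→(4, 5): d=(4,-3) inclusive
  covered (0 px):
    · · · · ·
    · · · · ·
    · · · · ·
    · · · · ·
    · · · · ·
T1:
  2·area = 8
  edge (2, 0)→(10, 2): d=(8,2) inclusive
  edge (10, 2)→(2, 1): d=(-8,-1) inclusive
  edge (2, 1)→(2, 0): d=(0,-1) inclusive
    (1,0)@(3, 1): e=[6,1,1] → #
    (2,0)@(5, 1): e=[2,3,3] → #
    (3,0)@(7, 1): e=[-2,5,5] → ·
    (1,1)@(3, 3): e=[22,-15,1] → ·
    (2,1)@(5, 3): e=[18,-13,3] → ·
  covered (2 px):
    · # # · ·
    · · · · ·
    · · · · ·
    · · · · ·
    · · · · ·

Z-buffer (winner per pixel, '.' = empty):
  . 1 1 . .
  . . . . .
  . . . . .
  . . . . .
  . . . . .

Answer: -1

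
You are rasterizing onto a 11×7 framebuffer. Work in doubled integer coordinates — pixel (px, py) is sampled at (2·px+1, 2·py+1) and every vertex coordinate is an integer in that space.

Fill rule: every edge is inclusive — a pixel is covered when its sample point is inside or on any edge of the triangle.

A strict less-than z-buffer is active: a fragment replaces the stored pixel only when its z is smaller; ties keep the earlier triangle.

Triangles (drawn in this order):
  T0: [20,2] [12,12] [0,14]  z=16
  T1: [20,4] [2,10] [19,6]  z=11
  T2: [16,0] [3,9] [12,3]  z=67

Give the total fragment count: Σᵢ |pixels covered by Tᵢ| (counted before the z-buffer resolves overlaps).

T0:
  2·area = 104
  edge (20, 2)→(12, 12): d=(-8,10) inclusive
  edge (12, 12)→(0, 14): d=(-12,2) inclusive
  edge (0, 14)→(20, 2): d=(20,-12) inclusive
    (9,1)@(19, 3): e=[2,94,8] → #
    (10,1)@(21, 3): e=[-18,90,32] → ·
    (7,2)@(15, 5): e=[26,78,0] → #  [on edge]
    (8,2)@(17, 5): e=[6,74,24] → #
    (9,2)@(19, 5): e=[-14,70,48] → ·
    (6,3)@(13, 7): e=[30,58,16] → #
    (8,3)@(17, 7): e=[-10,50,64] → ·
    (4,4)@(9, 9): e=[54,42,8] → #
    (5,4)@(11, 9): e=[34,38,32] → #
    (7,4)@(15, 9): e=[-6,30,80] → ·
    (2,5)@(5, 11): e=[78,26,0] → #  [on edge]
    (3,5)@(7, 11): e=[58,22,24] → #
  covered (14 px):
    · · · · · · · · · · ·
    · · · · · · · · · # ·
    · · · · · · · # # · ·
    · · · · · · # # · · ·
    · · · · # # # · · · ·
    · · # # # # · · · · ·
    · # # · · · · · · · ·
T1:
  2·area = 30  (B↔C swapped to make it positive)
  edge (20, 4)→(19, 6): d=(-1,2) inclusive
  edge (19, 6)→(2, 10): d=(-17,4) inclusive
  edge (2, 10)→(20, 4): d=(18,-6) inclusive
    (8,2)@(17, 5): e=[5,25,0] → #  [on edge]
    (9,2)@(19, 5): e=[1,17,12] → #
    (10,2)@(21, 5): e=[-3,9,24] → ·
    (5,3)@(11, 7): e=[15,15,0] → #  [on edge]
    (6,3)@(13, 7): e=[11,7,12] → #
    (7,3)@(15, 7): e=[7,-1,24] → ·
    (8,3)@(17, 7): e=[3,-9,36] → ·
    (9,3)@(19, 7): e=[-1,-17,48] → ·
    (2,4)@(5, 9): e=[25,5,0] → #  [on edge]
    (3,4)@(7, 9): e=[21,-3,12] → ·
    (5,4)@(11, 9): e=[13,-19,36] → ·
    (6,4)@(13, 9): e=[9,-27,48] → ·
  covered (5 px):
    · · · · · · · · · · ·
    · · · · · · · · · · ·
    · · · · · · · · # # ·
    · · · · · # # · · · ·
    · · # · · · · · · · ·
    · · · · · · · · · · ·
    · · · · · · · · · · ·
T2:
  2·area = 3  (B↔C swapped to make it positive)
  edge (16, 0)→(12, 3): d=(-4,3) inclusive
  edge (12, 3)→(3, 9): d=(-9,6) inclusive
  edge (3, 9)→(16, 0): d=(13,-9) inclusive
    (7,0)@(15, 1): e=[-1,0,4] → ·  [on edge]
    (4,2)@(9, 5): e=[1,0,2] → #  [on edge]
    (5,2)@(11, 5): e=[-5,-12,20] → ·
    (4,3)@(9, 7): e=[-7,-18,28] → ·
    (1,4)@(3, 9): e=[3,0,0] → #  [on edge]
    (2,4)@(5, 9): e=[-3,-12,18] → ·
    (1,5)@(3, 11): e=[-5,-18,26] → ·
  covered (2 px):
    · · · · · · · · · · ·
    · · · · · · · · · · ·
    · · · · # · · · · · ·
    · · · · · · · · · · ·
    · # · · · · · · · · ·
    · · · · · · · · · · ·
    · · · · · · · · · · ·

Final: 21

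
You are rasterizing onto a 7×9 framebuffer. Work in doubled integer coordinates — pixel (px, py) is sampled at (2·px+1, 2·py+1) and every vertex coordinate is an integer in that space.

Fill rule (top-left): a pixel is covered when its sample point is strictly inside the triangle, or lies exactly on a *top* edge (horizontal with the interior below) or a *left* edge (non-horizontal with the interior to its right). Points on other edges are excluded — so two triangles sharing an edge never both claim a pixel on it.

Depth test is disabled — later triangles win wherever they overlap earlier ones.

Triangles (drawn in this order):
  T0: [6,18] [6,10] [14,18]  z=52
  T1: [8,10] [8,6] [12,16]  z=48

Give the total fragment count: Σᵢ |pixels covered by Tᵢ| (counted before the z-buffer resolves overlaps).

T0:
  2·area = 64
  edge (6, 18)→(6, 10): d=(0,-8) top-left  bias=+0
  edge (6, 10)→(14, 18): d=(8,8) right/bottom  bias=-1
  edge (14, 18)→(6, 18): d=(-8,0) right/bottom  bias=-1
    (0,2)@(1, 5): e=[-40,0,104] → ·  [on edge]
    (1,3)@(3, 7): e=[-24,0,88] → ·  [on edge]
    (2,4)@(5, 9): e=[-8,0,72] → ·  [on edge]
    (3,5)@(7, 11): e=[8,0,56] → ·  [on edge]
    (3,6)@(7, 13): e=[8,16,40] → █
    (4,6)@(9, 13): e=[24,0,40] → ·  [on edge]
    (3,7)@(7, 15): e=[8,32,24] → █
    (4,7)@(9, 15): e=[24,16,24] → █
    (5,7)@(11, 15): e=[40,0,24] → ·  [on edge]
    (3,8)@(7, 17): e=[8,48,8] → █
    (5,8)@(11, 17): e=[40,16,8] → █
    (6,8)@(13, 17): e=[56,0,8] → ·  [on edge]
  covered (6 px):
    · · · · · · ·
    · · · · · · ·
    · · · · · · ·
    · · · · · · ·
    · · · · · · ·
    · · · · · · ·
    · · · █ · · ·
    · · · █ █ · ·
    · · · █ █ █ ·
T1:
  2·area = 16
  edge (8, 10)→(8, 6): d=(0,-4) top-left  bias=+0
  edge (8, 6)→(12, 16): d=(4,10) right/bottom  bias=-1
  edge (12, 16)→(8, 10): d=(-4,-6) top-left  bias=+0
    (4,4)@(9, 9): e=[4,2,10] → █
    (5,4)@(11, 9): e=[12,-18,22] → ·
    (4,5)@(9, 11): e=[4,10,2] → █
    (5,5)@(11, 11): e=[12,-10,14] → ·
    (4,6)@(9, 13): e=[4,18,-6] → ·
  covered (2 px):
    · · · · · · ·
    · · · · · · ·
    · · · · · · ·
    · · · · · · ·
    · · · · █ · ·
    · · · · █ · ·
    · · · · · · ·
    · · · · · · ·
    · · · · · · ·

Answer: 8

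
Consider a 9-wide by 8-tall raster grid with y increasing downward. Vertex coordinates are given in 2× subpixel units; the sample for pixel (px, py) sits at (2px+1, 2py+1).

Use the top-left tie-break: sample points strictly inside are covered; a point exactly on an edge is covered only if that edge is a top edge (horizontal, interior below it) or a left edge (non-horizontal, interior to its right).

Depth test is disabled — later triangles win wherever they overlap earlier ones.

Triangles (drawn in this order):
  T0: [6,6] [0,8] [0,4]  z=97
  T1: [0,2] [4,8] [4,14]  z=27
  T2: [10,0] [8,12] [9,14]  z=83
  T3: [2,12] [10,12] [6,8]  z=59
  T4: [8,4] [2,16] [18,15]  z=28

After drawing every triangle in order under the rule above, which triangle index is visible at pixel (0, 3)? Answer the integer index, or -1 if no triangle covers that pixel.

T0:
  2·area = 24
  edge (6, 6)→(0, 8): d=(-6,2) right/bottom  bias=-1
  edge (0, 8)→(0, 4): d=(0,-4) top-left  bias=+0
  edge (0, 4)→(6, 6): d=(6,2) right/bottom  bias=-1
    (7,1)@(15, 3): e=[0,60,-36] → ·  [on edge]
    (0,2)@(1, 5): e=[16,4,4] → █
    (1,2)@(3, 5): e=[12,12,0] → ·  [on edge]
    (4,2)@(9, 5): e=[0,36,-12] → ·  [on edge]
    (0,3)@(1, 7): e=[4,4,16] → █
    (1,3)@(3, 7): e=[0,12,12] → ·  [on edge]
    (4,3)@(9, 7): e=[-12,36,0] → ·  [on edge]
    (0,4)@(1, 9): e=[-8,4,28] → ·
    (7,4)@(15, 9): e=[-36,60,0] → ·  [on edge]
  covered (2 px):
    · · · · · · · · ·
    · · · · · · · · ·
    █ · · · · · · · ·
    █ · · · · · · · ·
    · · · · · · · · ·
    · · · · · · · · ·
    · · · · · · · · ·
    · · · · · · · · ·
T1:
  2·area = 24
  edge (0, 2)→(4, 8): d=(4,6) right/bottom  bias=-1
  edge (4, 8)→(4, 14): d=(0,6) right/bottom  bias=-1
  edge (4, 14)→(0, 2): d=(-4,-12) top-left  bias=+0
    (0,2)@(1, 5): e=[6,18,0] → █  [on edge]
    (1,2)@(3, 5): e=[-6,6,24] → ·
    (0,3)@(1, 7): e=[14,18,-8] → ·
    (1,3)@(3, 7): e=[2,6,16] → █
    (2,3)@(5, 7): e=[-10,-6,40] → ·
    (1,4)@(3, 9): e=[10,6,8] → █
    (2,4)@(5, 9): e=[-2,-6,32] → ·
    (1,5)@(3, 11): e=[18,6,0] → █  [on edge]
    (2,5)@(5, 11): e=[6,-6,24] → ·
    (1,6)@(3, 13): e=[26,6,-8] → ·
  covered (4 px):
    · · · · · · · · ·
    · · · · · · · · ·
    █ · · · · · · · ·
    · █ · · · · · · ·
    · █ · · · · · · ·
    · █ · · · · · · ·
    · · · · · · · · ·
    · · · · · · · · ·
T2:
  2·area = 16  (B↔C swapped to make it positive)
  edge (10, 0)→(9, 14): d=(-1,14) right/bottom  bias=-1
  edge (9, 14)→(8, 12): d=(-1,-2) top-left  bias=+0
  edge (8, 12)→(10, 0): d=(2,-12) top-left  bias=+0
    (4,3)@(9, 7): e=[7,7,2] → █
    (5,3)@(11, 7): e=[-21,11,26] → ·
    (4,4)@(9, 9): e=[5,5,6] → █
    (5,4)@(11, 9): e=[-23,9,30] → ·
    (4,5)@(9, 11): e=[3,3,10] → █
    (5,5)@(11, 11): e=[-25,7,34] → ·
    (4,6)@(9, 13): e=[1,1,14] → █
    (5,6)@(11, 13): e=[-27,5,38] → ·
    (4,7)@(9, 15): e=[-1,-1,18] → ·
  covered (4 px):
    · · · · · · · · ·
    · · · · · · · · ·
    · · · · · · · · ·
    · · · · █ · · · ·
    · · · · █ · · · ·
    · · · · █ · · · ·
    · · · · █ · · · ·
    · · · · · · · · ·
T3:
  2·area = 32  (B↔C swapped to make it positive)
  edge (2, 12)→(6, 8): d=(4,-4) top-left  bias=+0
  edge (6, 8)→(10, 12): d=(4,4) right/bottom  bias=-1
  edge (10, 12)→(2, 12): d=(-8,0) right/bottom  bias=-1
    (6,0)@(13, 1): e=[0,-56,88] → ·  [on edge]
    (0,1)@(1, 3): e=[-40,0,72] → ·  [on edge]
    (5,1)@(11, 3): e=[0,-40,72] → ·  [on edge]
    (1,2)@(3, 5): e=[-24,0,56] → ·  [on edge]
    (4,2)@(9, 5): e=[0,-24,56] → ·  [on edge]
    (2,3)@(5, 7): e=[-8,0,40] → ·  [on edge]
    (3,3)@(7, 7): e=[0,-8,40] → ·  [on edge]
    (2,4)@(5, 9): e=[0,8,24] → █  [on edge]
    (3,4)@(7, 9): e=[8,0,24] → ·  [on edge]
    (1,5)@(3, 11): e=[0,24,8] → █  [on edge]
    (3,5)@(7, 11): e=[16,8,8] → █
    (4,5)@(9, 11): e=[24,0,8] → ·  [on edge]
    (0,6)@(1, 13): e=[0,40,-8] → ·  [on edge]
    (5,6)@(11, 13): e=[40,0,-8] → ·  [on edge]
    (6,7)@(13, 15): e=[56,0,-24] → ·  [on edge]
  covered (4 px):
    · · · · · · · · ·
    · · · · · · · · ·
    · · · · · · · · ·
    · · · · · · · · ·
    · · █ · · · · · ·
    · █ █ █ · · · · ·
    · · · · · · · · ·
    · · · · · · · · ·
T4:
  2·area = 186  (B↔C swapped to make it positive)
  edge (8, 4)→(18, 15): d=(10,11) right/bottom  bias=-1
  edge (18, 15)→(2, 16): d=(-16,1) right/bottom  bias=-1
  edge (2, 16)→(8, 4): d=(6,-12) top-left  bias=+0
    (3,3)@(7, 7): e=[41,139,6] → █
    (4,3)@(9, 7): e=[19,137,30] → █
    (5,3)@(11, 7): e=[-3,135,54] → ·
    (3,4)@(7, 9): e=[61,107,18] → █
    (5,4)@(11, 9): e=[17,103,66] → █
    (6,4)@(13, 9): e=[-5,101,90] → ·
    (2,5)@(5, 11): e=[103,77,6] → █
    (6,5)@(13, 11): e=[15,69,102] → █
    (7,5)@(15, 11): e=[-7,67,126] → ·
    (2,6)@(5, 13): e=[123,45,18] → █
    (7,6)@(15, 13): e=[13,35,138] → █
    (8,6)@(17, 13): e=[-9,33,162] → ·
  covered (24 px):
    · · · · · · · · ·
    · · · · · · · · ·
    · · · · · · · · ·
    · · · █ █ · · · ·
    · · · █ █ █ · · ·
    · · █ █ █ █ █ · ·
    · · █ █ █ █ █ █ ·
    · █ █ █ █ █ █ █ █

Z-buffer (winner per pixel, '.' = empty):
  . . . . . . . . .
  . . . . . . . . .
  1 . . . . . . . .
  0 1 . 4 4 . . . .
  . 1 3 4 4 4 . . .
  . 3 4 4 4 4 4 . .
  . . 4 4 4 4 4 4 .
  . 4 4 4 4 4 4 4 4

Final: 0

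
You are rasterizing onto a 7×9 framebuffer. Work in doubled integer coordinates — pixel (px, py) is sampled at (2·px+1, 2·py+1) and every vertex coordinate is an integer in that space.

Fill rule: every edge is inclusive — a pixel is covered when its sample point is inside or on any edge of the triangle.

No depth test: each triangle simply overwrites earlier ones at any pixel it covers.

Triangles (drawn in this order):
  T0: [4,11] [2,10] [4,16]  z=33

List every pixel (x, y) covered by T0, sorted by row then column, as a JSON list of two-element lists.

T0:
  2·area = 10  (B↔C swapped to make it positive)
  edge (4, 11)→(4, 16): d=(0,5) inclusive
  edge (4, 16)→(2, 10): d=(-2,-6) inclusive
  edge (2, 10)→(4, 11): d=(2,1) inclusive
    (0,3)@(1, 7): e=[15,0,-5] → ·  [on edge]
    (1,5)@(3, 11): e=[5,4,1] → █
    (2,5)@(5, 11): e=[-5,16,-1] → ·
    (1,6)@(3, 13): e=[5,0,5] → █  [on edge]
    (2,6)@(5, 13): e=[-5,12,3] → ·
    (1,7)@(3, 15): e=[5,-4,9] → ·
  covered (2 px):
    · · · · · · ·
    · · · · · · ·
    · · · · · · ·
    · · · · · · ·
    · · · · · · ·
    · █ · · · · ·
    · █ · · · · ·
    · · · · · · ·
    · · · · · · ·

Answer: [[1,5],[1,6]]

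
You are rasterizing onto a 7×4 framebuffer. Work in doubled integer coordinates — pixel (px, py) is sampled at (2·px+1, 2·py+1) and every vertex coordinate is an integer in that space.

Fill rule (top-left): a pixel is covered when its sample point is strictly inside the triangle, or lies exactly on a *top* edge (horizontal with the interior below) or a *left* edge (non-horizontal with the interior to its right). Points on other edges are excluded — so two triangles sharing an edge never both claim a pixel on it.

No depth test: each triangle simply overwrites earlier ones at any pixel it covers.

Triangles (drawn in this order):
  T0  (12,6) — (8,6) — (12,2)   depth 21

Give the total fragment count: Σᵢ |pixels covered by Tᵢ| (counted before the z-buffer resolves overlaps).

T0:
  2·area = 16
  edge (12, 6)→(8, 6): d=(-4,0) right/bottom  bias=-1
  edge (8, 6)→(12, 2): d=(4,-4) top-left  bias=+0
  edge (12, 2)→(12, 6): d=(0,4) right/bottom  bias=-1
    (6,0)@(13, 1): e=[20,0,-4] → .  [on edge]
    (5,1)@(11, 3): e=[12,0,4] → X  [on edge]
    (6,1)@(13, 3): e=[12,8,-4] → .
    (4,2)@(9, 5): e=[4,0,12] → X  [on edge]
    (6,2)@(13, 5): e=[4,16,-4] → .
    (3,3)@(7, 7): e=[-4,0,20] → .  [on edge]
    (4,3)@(9, 7): e=[-4,8,12] → .
    (5,3)@(11, 7): e=[-4,16,4] → .
  covered (3 px):
    . . . . . . .
    . . . . . X .
    . . . . X X .
    . . . . . . .

Final: 3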